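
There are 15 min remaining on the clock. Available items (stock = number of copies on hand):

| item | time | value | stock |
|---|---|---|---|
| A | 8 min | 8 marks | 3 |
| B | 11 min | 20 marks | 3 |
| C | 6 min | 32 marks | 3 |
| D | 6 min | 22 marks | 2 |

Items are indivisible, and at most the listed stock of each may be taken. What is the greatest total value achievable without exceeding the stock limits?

Best selections within time 15 and stock limits:
- 2×C: time 12, value 64
- 1×C + 1×D: time 12, value 54
- 2×D: time 12, value 44
- 1×A + 1×C: time 14, value 40
Best: 64 marks.

64 marks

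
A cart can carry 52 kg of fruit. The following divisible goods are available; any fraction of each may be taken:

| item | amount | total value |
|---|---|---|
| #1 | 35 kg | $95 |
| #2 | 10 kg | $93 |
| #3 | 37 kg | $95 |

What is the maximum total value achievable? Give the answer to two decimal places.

Take in order of value per unit:
- #2 (93/10 per unit): all 10 → value 93, running total 93.00
- #1 (95/35 per unit): all 35 → value 95, running total 188.00
- #3 (95/37 per unit): 7 of 37 → value 7×95/37 = 17.9730, running total 205.97
Total 205.97.

205.97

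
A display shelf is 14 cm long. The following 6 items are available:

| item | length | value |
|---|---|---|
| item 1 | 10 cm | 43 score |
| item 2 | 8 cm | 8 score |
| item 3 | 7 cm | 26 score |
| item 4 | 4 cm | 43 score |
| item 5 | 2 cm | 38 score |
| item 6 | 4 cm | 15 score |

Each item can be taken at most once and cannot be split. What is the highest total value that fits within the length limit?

107 score

This is a 0/1 knapsack; check combinations near the capacity.
- item 3+item 4+item 5: length 7+4+2=13, value 26+43+38=107
- item 4+item 5+item 6: length 4+2+4=10, value 43+38+15=96
- item 2+item 4+item 5: length 8+4+2=14, value 8+43+38=89
- item 1+item 4: length 10+4=14, value 43+43=86
- item 4+item 5: length 4+2=6, value 43+38=81
Best: 107 score.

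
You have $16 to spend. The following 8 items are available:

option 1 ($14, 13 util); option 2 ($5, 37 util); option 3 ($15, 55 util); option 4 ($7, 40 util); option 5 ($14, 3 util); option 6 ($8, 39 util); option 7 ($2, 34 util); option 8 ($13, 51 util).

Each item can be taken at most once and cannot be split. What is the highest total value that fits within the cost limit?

111 util

Check high-value combinations within $16:
- option 2+option 4+option 7: cost 5+7+2=14, value 37+40+34=111
- option 2+option 6+option 7: cost 5+8+2=15, value 37+39+34=110
- option 7+option 8: cost 2+13=15, value 34+51=85
- option 4+option 6: cost 7+8=15, value 40+39=79
- option 2+option 4: cost 5+7=12, value 37+40=77
Best: 111 util.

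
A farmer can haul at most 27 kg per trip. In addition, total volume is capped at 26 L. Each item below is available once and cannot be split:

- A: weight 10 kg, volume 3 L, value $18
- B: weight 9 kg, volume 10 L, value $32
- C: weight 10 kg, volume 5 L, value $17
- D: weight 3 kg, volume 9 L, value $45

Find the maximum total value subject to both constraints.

Feasible sets respecting both limits:
- A+B+D: weight 22, volume 22, value 95
- B+C+D: weight 22, volume 24, value 94
- A+C+D: weight 23, volume 17, value 80
Best: $95.

$95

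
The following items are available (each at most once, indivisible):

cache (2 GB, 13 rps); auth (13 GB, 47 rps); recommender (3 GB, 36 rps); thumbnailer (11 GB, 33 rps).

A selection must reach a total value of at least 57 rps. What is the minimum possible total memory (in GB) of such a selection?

Subsets with value ≥ 57, sorted by total memory:
- recommender+thumbnailer: memory 14, value 69
- cache+auth: memory 15, value 60
- auth+recommender: memory 16, value 83
- cache+recommender+thumbnailer: memory 16, value 82
Minimum memory: 14 GB.

14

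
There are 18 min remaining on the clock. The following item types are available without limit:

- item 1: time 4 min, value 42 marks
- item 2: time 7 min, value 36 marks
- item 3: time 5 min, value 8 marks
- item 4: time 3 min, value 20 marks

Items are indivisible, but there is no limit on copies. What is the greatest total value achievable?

168 marks

Best value-per-unit is item 1 at 42/4, and filling with it alone uses time 4×4=16. No mix of the others beats 4×42 = 168.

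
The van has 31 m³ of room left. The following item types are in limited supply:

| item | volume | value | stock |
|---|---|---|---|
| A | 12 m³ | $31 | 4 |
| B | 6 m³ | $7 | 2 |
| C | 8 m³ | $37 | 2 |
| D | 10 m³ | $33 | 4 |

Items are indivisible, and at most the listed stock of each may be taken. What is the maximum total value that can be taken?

Best selections within volume 31 and stock limits:
- 2×C + 1×D: volume 26, value 107
- 1×A + 2×C: volume 28, value 105
- 1×C + 2×D: volume 28, value 103
- 1×A + 1×C + 1×D: volume 30, value 101
Best: $107.

$107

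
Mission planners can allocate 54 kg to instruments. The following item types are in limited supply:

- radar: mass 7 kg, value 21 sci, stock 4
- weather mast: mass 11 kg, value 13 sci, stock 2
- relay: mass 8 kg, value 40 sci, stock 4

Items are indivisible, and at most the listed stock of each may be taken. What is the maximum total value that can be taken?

223 sci

Best selections within mass 54 and stock limits:
- 3×radar + 4×relay: mass 53, value 223
- 4×radar + 3×relay: mass 52, value 204
- 2×radar + 4×relay: mass 46, value 202
- 1×radar + 1×weather mast + 4×relay: mass 50, value 194
Best: 223 sci.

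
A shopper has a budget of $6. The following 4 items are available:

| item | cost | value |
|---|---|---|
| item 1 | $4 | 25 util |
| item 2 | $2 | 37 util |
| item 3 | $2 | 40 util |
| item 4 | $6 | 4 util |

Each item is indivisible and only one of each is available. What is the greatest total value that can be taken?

Check high-value combinations within $6:
- item 2+item 3: cost 2+2=4, value 37+40=77
- item 1+item 3: cost 4+2=6, value 25+40=65
- item 1+item 2: cost 4+2=6, value 25+37=62
- item 3: cost 2, value 40
- item 2: cost 2, value 37
Best: 77 util.

77 util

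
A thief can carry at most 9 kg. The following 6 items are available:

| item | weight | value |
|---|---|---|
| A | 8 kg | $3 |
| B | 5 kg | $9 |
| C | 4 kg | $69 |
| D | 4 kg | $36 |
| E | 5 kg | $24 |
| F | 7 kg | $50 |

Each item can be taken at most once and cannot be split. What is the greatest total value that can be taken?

$105

Check high-value combinations within 9 kg:
- C+D: weight 4+4=8, value 69+36=105
- C+E: weight 4+5=9, value 69+24=93
- B+C: weight 5+4=9, value 9+69=78
- C: weight 4, value 69
- D+E: weight 4+5=9, value 36+24=60
Best: $105.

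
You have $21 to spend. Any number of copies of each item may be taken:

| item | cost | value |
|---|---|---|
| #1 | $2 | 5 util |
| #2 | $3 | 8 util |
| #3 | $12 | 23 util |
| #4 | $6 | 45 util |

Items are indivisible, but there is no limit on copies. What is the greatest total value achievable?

Best value-per-unit is #4 at 45/6; filling with it alone gives 3×45 = 135.
Optimal mix: 1×#2 + 3×#4 → cost 21, value 143.

143 util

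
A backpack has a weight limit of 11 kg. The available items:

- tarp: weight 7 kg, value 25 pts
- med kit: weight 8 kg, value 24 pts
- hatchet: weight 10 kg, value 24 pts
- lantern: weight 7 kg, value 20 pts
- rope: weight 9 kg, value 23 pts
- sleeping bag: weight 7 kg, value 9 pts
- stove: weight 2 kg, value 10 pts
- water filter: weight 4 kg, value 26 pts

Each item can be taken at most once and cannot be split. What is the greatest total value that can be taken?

Check high-value combinations within 11 kg:
- tarp+water filter: weight 7+4=11, value 25+26=51
- lantern+water filter: weight 7+4=11, value 20+26=46
- stove+water filter: weight 2+4=6, value 10+26=36
- tarp+stove: weight 7+2=9, value 25+10=35
- sleeping bag+water filter: weight 7+4=11, value 9+26=35
Best: 51 pts.

51 pts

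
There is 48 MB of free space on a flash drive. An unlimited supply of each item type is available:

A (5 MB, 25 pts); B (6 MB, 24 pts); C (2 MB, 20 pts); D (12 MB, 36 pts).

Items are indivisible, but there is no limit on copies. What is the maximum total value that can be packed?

Best value-per-unit is C at 20/2, and filling with it alone uses size 24×2=48. No mix of the others beats 24×20 = 480.

480 pts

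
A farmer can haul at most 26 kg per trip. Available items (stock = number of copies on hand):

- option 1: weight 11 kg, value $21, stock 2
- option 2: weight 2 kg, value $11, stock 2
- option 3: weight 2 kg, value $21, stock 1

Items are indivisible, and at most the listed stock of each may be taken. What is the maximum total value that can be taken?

$74

Best selections within weight 26 and stock limits:
- 2×option 1 + 1×option 2 + 1×option 3: weight 26, value 74
- 1×option 1 + 2×option 2 + 1×option 3: weight 17, value 64
Best: $74.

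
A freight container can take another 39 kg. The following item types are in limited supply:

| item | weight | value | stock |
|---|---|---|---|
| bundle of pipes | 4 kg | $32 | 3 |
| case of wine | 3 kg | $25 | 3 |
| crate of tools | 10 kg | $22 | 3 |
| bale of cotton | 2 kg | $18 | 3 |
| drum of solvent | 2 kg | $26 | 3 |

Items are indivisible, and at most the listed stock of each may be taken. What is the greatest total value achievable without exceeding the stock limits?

$303

Best selections within weight 39 and stock limits:
- 3×bundle of pipes + 3×case of wine + 3×bale of cotton + 3×drum of solvent: weight 33, value 303
- 2×bundle of pipes + 3×case of wine + 1×crate of tools + 3×bale of cotton + 3×drum of solvent: weight 39, value 293
- 3×bundle of pipes + 3×case of wine + 1×crate of tools + 1×bale of cotton + 3×drum of solvent: weight 39, value 289
- 3×bundle of pipes + 3×case of wine + 2×bale of cotton + 3×drum of solvent: weight 31, value 285
Best: $303.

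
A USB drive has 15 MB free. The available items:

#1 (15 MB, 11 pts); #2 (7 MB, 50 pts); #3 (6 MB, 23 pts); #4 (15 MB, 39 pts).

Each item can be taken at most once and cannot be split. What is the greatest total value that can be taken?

73 pts

This is a 0/1 knapsack; check combinations near the capacity.
- #2+#3: size 7+6=13, value 50+23=73
- #2: size 7, value 50
- #4: size 15, value 39
Best: 73 pts.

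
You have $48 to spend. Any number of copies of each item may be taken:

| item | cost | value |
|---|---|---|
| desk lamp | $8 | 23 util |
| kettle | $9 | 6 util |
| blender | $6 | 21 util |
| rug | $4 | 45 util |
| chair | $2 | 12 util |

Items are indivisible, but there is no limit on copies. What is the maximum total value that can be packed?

540 util

Best value-per-unit is rug at 45/4, and filling with it alone uses cost 12×4=48. No mix of the others beats 12×45 = 540.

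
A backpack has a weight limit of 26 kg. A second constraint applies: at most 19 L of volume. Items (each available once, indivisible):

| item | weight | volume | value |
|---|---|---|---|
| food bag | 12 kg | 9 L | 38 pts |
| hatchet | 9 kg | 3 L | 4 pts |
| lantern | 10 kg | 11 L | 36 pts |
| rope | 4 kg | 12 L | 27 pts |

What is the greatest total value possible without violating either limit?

42 pts

Feasible sets respecting both limits:
- food bag+hatchet: weight 21, volume 12, value 42
- hatchet+lantern: weight 19, volume 14, value 40
- food bag: weight 12, volume 9, value 38
Best: 42 pts.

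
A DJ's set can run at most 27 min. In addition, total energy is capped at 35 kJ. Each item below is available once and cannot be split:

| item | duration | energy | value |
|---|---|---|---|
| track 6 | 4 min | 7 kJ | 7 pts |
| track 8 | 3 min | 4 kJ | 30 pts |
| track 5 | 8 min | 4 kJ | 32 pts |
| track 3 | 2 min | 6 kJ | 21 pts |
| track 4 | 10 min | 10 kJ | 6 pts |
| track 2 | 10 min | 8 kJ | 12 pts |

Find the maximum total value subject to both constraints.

Feasible sets respecting both limits:
- track 6+track 8+track 5+track 3+track 2: duration 27, energy 29, value 102
- track 6+track 8+track 5+track 3+track 4: duration 27, energy 31, value 96
- track 8+track 5+track 3+track 2: duration 23, energy 22, value 95
- track 6+track 8+track 5+track 3: duration 17, energy 21, value 90
Best: 102 pts.

102 pts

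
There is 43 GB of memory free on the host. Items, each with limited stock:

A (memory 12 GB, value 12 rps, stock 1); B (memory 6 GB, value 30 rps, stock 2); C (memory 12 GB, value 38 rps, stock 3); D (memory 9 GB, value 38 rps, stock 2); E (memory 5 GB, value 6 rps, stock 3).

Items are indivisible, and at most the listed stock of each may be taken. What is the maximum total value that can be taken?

Top feasible selections:
- 2×B + 1×C + 2×D: memory 42, value 174
- 2×C + 2×D: memory 42, value 152
Best: 174 rps.

174 rps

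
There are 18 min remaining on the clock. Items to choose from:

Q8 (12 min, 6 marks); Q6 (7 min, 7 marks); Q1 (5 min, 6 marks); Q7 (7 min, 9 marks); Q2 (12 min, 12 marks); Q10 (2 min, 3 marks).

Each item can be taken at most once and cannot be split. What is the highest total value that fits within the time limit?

Check high-value combinations within 18 min:
- Q6+Q7+Q10: time 7+7+2=16, value 7+9+3=19
- Q1+Q7+Q10: time 5+7+2=14, value 6+9+3=18
- Q1+Q2: time 5+12=17, value 6+12=18
- Q6+Q7: time 7+7=14, value 7+9=16
- Q6+Q1+Q10: time 7+5+2=14, value 7+6+3=16
Best: 19 marks.

19 marks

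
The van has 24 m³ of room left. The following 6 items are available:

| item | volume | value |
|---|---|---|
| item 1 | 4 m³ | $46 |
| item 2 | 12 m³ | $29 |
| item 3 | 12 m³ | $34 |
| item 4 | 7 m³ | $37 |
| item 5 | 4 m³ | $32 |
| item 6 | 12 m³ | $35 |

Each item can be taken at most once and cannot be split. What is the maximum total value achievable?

Check high-value combinations within 24 m³:
- item 1+item 4+item 6: volume 4+7+12=23, value 46+37+35=118
- item 1+item 3+item 4: volume 4+12+7=23, value 46+34+37=117
- item 1+item 4+item 5: volume 4+7+4=15, value 46+37+32=115
Best: $118.

$118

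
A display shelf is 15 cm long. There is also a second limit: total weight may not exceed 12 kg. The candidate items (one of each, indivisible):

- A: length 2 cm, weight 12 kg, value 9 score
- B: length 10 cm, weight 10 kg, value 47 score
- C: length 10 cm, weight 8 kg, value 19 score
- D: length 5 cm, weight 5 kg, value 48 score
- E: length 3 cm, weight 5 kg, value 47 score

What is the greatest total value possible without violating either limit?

Feasible sets respecting both limits:
- D+E: length 8, weight 10, value 95
- D: length 5, weight 5, value 48
- B: length 10, weight 10, value 47
Best: 95 score.

95 score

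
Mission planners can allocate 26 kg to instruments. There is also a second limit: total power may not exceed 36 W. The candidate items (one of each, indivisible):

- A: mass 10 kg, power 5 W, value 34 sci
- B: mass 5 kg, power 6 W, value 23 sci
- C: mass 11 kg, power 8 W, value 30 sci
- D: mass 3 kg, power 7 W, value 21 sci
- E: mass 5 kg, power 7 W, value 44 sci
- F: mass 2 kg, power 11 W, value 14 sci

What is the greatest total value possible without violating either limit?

136 sci

Feasible sets respecting both limits:
- A+B+D+E+F: mass 25, power 36, value 136
- A+B+D+E: mass 23, power 25, value 122
- B+C+D+E: mass 24, power 28, value 118
Best: 136 sci.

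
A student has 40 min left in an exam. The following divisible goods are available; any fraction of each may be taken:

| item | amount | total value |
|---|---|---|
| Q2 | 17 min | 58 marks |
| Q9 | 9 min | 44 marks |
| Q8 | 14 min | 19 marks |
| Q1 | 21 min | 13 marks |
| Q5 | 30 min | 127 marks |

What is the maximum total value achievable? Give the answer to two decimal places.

174.41

Take in order of value per unit:
- Q9 (44/9 per unit): all 9 → value 44, running total 44.00
- Q5 (127/30 per unit): all 30 → value 127, running total 171.00
- Q2 (58/17 per unit): 1 of 17 → value 1×58/17 = 3.4118, running total 174.41
Total 174.41.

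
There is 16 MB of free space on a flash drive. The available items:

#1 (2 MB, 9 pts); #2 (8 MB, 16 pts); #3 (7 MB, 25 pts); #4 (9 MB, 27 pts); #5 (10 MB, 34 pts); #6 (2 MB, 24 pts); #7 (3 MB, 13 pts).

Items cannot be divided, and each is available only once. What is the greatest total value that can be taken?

73 pts

Check high-value combinations within 16 MB:
- #1+#4+#6+#7: size 2+9+2+3=16, value 9+27+24+13=73
- #1+#3+#6+#7: size 2+7+2+3=14, value 9+25+24+13=71
- #5+#6+#7: size 10+2+3=15, value 34+24+13=71
Best: 73 pts.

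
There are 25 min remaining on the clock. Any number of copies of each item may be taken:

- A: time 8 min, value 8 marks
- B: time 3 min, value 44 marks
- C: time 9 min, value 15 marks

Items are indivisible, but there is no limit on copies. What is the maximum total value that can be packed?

Best value-per-unit is B at 44/3, and filling with it alone uses time 8×3=24. No mix of the others beats 8×44 = 352.

352 marks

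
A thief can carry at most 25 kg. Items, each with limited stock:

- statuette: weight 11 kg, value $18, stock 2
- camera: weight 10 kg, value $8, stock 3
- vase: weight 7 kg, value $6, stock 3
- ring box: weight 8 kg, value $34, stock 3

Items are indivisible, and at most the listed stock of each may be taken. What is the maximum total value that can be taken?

Best selections within weight 25 and stock limits:
- 3×ring box: weight 24, value 102
- 1×vase + 2×ring box: weight 23, value 74
Best: $102.

$102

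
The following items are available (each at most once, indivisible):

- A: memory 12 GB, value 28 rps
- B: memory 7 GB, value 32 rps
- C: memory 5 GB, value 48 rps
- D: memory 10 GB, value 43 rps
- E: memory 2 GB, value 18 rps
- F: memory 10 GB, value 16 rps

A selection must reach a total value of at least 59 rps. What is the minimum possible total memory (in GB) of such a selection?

7

Subsets with value ≥ 59, sorted by total memory:
- C+E: memory 7, value 66
- B+C: memory 12, value 80
- D+E: memory 12, value 61
- B+C+E: memory 14, value 98
Minimum memory: 7 GB.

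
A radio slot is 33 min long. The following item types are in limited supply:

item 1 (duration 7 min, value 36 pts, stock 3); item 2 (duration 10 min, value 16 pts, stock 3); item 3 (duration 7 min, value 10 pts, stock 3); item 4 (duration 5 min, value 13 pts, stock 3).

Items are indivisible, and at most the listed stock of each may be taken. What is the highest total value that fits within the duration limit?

134 pts

Best selections within duration 33 and stock limits:
- 3×item 1 + 2×item 4: duration 31, value 134
- 3×item 1 + 1×item 3 + 1×item 4: duration 33, value 131
- 3×item 1 + 1×item 2: duration 31, value 124
Best: 134 pts.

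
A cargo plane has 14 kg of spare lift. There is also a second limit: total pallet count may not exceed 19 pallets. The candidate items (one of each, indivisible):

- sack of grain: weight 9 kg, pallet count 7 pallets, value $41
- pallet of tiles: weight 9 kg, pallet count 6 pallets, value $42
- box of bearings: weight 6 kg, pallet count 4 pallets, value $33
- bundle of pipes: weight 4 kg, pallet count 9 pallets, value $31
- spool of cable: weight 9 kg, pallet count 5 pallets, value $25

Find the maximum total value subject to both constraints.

$73

Feasible sets respecting both limits:
- pallet of tiles+bundle of pipes: weight 13, pallet count 15, value 73
- sack of grain+bundle of pipes: weight 13, pallet count 16, value 72
- box of bearings+bundle of pipes: weight 10, pallet count 13, value 64
Best: $73.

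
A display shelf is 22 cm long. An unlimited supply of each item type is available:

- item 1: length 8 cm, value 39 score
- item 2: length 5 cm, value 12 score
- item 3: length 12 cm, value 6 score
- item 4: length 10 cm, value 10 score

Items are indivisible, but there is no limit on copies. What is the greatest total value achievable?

90 score

Best value-per-unit is item 1 at 39/8; filling with it alone gives 2×39 = 78.
Optimal mix: 2×item 1 + 1×item 2 → length 21, value 90.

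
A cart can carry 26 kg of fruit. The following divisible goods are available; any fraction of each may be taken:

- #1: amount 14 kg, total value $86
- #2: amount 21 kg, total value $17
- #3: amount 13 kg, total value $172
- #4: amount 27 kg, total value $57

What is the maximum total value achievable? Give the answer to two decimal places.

Take in order of value per unit:
- #3 (172/13 per unit): all 13 → value 172, running total 172.00
- #1 (86/14 per unit): 13 of 14 → value 13×86/14 = 79.8571, running total 251.86
Total 251.86.

251.86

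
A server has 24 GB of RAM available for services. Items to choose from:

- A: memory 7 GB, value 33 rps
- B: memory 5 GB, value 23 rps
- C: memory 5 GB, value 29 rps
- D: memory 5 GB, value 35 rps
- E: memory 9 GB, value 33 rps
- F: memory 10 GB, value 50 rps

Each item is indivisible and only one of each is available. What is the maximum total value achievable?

120 rps

Check high-value combinations within 24 GB:
- A+B+C+D: memory 7+5+5+5=22, value 33+23+29+35=120
- B+C+D+E: memory 5+5+5+9=24, value 23+29+35+33=120
- A+D+F: memory 7+5+10=22, value 33+35+50=118
Best: 120 rps.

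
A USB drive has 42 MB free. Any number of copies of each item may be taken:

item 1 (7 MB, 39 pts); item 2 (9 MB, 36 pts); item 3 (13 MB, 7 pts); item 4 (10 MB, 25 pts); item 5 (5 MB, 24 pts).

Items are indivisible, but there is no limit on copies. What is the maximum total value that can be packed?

234 pts

Best value-per-unit is item 1 at 39/7, and filling with it alone uses size 6×7=42. No mix of the others beats 6×39 = 234.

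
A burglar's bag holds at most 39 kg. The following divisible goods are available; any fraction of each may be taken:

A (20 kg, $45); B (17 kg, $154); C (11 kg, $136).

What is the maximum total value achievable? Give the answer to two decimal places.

314.75

Take in order of value per unit:
- C (136/11 per unit): all 11 → value 136, running total 136.00
- B (154/17 per unit): all 17 → value 154, running total 290.00
- A (45/20 per unit): 11 of 20 → value 11×45/20 = 24.7500, running total 314.75
Total 314.75.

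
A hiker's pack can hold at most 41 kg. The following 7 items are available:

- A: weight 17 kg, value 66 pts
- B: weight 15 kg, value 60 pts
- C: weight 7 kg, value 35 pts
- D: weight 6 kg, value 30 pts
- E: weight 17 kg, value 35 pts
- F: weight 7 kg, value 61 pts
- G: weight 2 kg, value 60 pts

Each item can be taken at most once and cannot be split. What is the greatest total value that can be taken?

This is a 0/1 knapsack; check combinations near the capacity.
- A+C+D+F+G: weight 17+7+6+7+2=39, value 66+35+30+61+60=252
- A+B+F+G: weight 17+15+7+2=41, value 66+60+61+60=247
- B+C+D+F+G: weight 15+7+6+7+2=37, value 60+35+30+61+60=246
Best: 252 pts.

252 pts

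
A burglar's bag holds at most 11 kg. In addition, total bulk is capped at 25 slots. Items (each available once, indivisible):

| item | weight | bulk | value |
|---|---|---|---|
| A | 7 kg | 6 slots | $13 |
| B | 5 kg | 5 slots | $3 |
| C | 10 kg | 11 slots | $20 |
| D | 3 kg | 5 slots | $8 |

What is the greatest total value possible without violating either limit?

Feasible sets respecting both limits:
- A+D: weight 10, bulk 11, value 21
- C: weight 10, bulk 11, value 20
- A: weight 7, bulk 6, value 13
Best: $21.

$21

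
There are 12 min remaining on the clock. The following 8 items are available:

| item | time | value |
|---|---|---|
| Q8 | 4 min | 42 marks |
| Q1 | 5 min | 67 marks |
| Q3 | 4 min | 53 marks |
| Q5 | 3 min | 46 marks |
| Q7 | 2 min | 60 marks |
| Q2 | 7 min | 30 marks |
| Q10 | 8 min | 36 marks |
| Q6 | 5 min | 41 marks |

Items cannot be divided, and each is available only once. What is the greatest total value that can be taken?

This is a 0/1 knapsack; check combinations near the capacity.
- Q1+Q3+Q7: time 5+4+2=11, value 67+53+60=180
- Q1+Q5+Q7: time 5+3+2=10, value 67+46+60=173
- Q8+Q1+Q7: time 4+5+2=11, value 42+67+60=169
- Q1+Q7+Q6: time 5+2+5=12, value 67+60+41=168
Best: 180 marks.

180 marks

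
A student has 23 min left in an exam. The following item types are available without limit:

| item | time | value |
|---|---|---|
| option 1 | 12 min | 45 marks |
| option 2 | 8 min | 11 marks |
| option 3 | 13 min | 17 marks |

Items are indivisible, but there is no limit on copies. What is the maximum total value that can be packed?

Best value-per-unit is option 1 at 45/12; filling with it alone gives 1×45 = 45.
Optimal mix: 1×option 1 + 1×option 2 → time 20, value 56.

56 marks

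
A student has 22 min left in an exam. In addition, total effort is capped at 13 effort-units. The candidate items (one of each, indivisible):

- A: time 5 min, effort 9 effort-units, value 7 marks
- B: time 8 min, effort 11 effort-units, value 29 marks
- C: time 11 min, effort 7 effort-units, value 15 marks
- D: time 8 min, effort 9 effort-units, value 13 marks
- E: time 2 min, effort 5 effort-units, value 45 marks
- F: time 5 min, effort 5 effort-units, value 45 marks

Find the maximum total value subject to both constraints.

Feasible sets respecting both limits:
- E+F: time 7, effort 10, value 90
- C+E: time 13, effort 12, value 60
- C+F: time 16, effort 12, value 60
- E: time 2, effort 5, value 45
Best: 90 marks.

90 marks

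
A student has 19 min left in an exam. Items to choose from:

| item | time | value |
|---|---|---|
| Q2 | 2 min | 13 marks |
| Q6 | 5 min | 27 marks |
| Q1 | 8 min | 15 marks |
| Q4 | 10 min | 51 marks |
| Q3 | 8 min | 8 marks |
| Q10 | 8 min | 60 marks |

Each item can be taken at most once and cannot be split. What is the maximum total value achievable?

Check high-value combinations within 19 min:
- Q4+Q10: time 10+8=18, value 51+60=111
- Q2+Q6+Q10: time 2+5+8=15, value 13+27+60=100
- Q2+Q6+Q4: time 2+5+10=17, value 13+27+51=91
- Q2+Q1+Q10: time 2+8+8=18, value 13+15+60=88
- Q6+Q10: time 5+8=13, value 27+60=87
Best: 111 marks.

111 marks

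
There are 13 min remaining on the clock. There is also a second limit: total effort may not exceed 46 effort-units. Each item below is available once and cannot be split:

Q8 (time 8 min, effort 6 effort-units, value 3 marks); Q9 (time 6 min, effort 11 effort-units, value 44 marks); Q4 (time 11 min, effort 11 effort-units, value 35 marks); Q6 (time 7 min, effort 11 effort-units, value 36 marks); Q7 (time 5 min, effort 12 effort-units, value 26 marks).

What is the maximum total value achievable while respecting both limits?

Feasible sets respecting both limits:
- Q9+Q6: time 13, effort 22, value 80
- Q9+Q7: time 11, effort 23, value 70
- Q6+Q7: time 12, effort 23, value 62
Best: 80 marks.

80 marks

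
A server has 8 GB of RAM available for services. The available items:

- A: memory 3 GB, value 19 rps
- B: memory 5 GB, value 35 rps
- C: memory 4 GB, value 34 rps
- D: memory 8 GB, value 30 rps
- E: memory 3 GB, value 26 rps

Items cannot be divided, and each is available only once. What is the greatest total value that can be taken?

Check high-value combinations within 8 GB:
- B+E: memory 5+3=8, value 35+26=61
- C+E: memory 4+3=7, value 34+26=60
- A+B: memory 3+5=8, value 19+35=54
Best: 61 rps.

61 rps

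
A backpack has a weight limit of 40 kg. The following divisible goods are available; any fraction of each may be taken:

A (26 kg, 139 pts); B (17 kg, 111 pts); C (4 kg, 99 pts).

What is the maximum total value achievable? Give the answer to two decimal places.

Take in order of value per unit:
- C (99/4 per unit): all 4 → value 99, running total 99.00
- B (111/17 per unit): all 17 → value 111, running total 210.00
- A (139/26 per unit): 19 of 26 → value 19×139/26 = 101.5769, running total 311.58
Total 311.58.

311.58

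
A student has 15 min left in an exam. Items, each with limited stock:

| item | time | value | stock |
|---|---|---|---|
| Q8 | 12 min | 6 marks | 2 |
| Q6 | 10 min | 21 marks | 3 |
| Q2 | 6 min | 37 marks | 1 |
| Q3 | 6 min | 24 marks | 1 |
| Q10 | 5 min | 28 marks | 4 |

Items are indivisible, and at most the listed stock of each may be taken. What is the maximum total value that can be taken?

Best selections within time 15 and stock limits:
- 3×Q10: time 15, value 84
- 1×Q2 + 1×Q10: time 11, value 65
- 1×Q2 + 1×Q3: time 12, value 61
Best: 84 marks.

84 marks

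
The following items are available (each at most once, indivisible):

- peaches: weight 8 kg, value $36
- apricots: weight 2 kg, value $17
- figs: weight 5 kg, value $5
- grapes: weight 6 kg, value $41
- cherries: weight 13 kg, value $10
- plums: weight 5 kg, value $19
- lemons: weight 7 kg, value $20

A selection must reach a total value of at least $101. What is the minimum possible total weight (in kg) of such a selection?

21

Subsets with value ≥ 101, sorted by total weight:
- peaches+apricots+grapes+plums: weight 21, value 113
- peaches+apricots+grapes+lemons: weight 23, value 114
- peaches+figs+grapes+plums: weight 24, value 101
Minimum weight: 21 kg.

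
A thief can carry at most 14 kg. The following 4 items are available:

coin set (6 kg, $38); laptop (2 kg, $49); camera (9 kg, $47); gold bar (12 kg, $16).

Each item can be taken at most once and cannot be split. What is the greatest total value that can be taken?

$96

Check high-value combinations within 14 kg:
- laptop+camera: weight 2+9=11, value 49+47=96
- coin set+laptop: weight 6+2=8, value 38+49=87
- laptop+gold bar: weight 2+12=14, value 49+16=65
- laptop: weight 2, value 49
Best: $96.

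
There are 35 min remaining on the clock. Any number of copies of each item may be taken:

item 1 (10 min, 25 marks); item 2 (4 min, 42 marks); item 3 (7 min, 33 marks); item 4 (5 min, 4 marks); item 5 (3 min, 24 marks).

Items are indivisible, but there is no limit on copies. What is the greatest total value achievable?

360 marks

Best value-per-unit is item 2 at 42/4; filling with it alone gives 8×42 = 336.
Optimal mix: 8×item 2 + 1×item 5 → time 35, value 360.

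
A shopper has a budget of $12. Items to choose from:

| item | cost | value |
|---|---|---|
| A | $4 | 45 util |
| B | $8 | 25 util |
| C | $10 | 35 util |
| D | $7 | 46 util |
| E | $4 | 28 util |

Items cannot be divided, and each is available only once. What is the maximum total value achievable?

Check high-value combinations within $12:
- A+D: cost 4+7=11, value 45+46=91
- D+E: cost 7+4=11, value 46+28=74
- A+E: cost 4+4=8, value 45+28=73
Best: 91 util.

91 util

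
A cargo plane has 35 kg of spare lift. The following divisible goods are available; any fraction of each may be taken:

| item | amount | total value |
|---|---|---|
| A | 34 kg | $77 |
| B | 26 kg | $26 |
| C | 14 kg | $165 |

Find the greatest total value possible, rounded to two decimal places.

212.56

Take in order of value per unit:
- C (165/14 per unit): all 14 → value 165, running total 165.00
- A (77/34 per unit): 21 of 34 → value 21×77/34 = 47.5588, running total 212.56
Total 212.56.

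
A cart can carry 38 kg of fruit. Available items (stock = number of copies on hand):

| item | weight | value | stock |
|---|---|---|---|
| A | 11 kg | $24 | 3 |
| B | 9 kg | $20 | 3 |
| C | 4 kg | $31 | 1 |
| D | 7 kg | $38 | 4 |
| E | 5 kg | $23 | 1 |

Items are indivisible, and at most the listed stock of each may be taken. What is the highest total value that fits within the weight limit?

$206

Top feasible selections:
- 1×C + 4×D + 1×E: weight 37, value 206
- 1×C + 4×D: weight 32, value 183
Best: $206.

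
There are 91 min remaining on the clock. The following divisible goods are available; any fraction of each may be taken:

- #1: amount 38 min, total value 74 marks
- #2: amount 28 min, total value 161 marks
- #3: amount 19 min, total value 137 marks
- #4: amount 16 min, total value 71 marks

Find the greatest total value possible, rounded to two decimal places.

Take in order of value per unit:
- #3 (137/19 per unit): all 19 → value 137, running total 137.00
- #2 (161/28 per unit): all 28 → value 161, running total 298.00
- #4 (71/16 per unit): all 16 → value 71, running total 369.00
- #1 (74/38 per unit): 28 of 38 → value 28×74/38 = 54.5263, running total 423.53
Total 423.53.

423.53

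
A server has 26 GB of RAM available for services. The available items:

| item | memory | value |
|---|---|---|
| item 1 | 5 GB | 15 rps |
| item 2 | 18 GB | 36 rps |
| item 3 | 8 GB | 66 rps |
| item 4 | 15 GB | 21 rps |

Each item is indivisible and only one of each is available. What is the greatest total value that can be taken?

102 rps

Check high-value combinations within 26 GB:
- item 2+item 3: memory 18+8=26, value 36+66=102
- item 3+item 4: memory 8+15=23, value 66+21=87
- item 1+item 3: memory 5+8=13, value 15+66=81
- item 3: memory 8, value 66
- item 1+item 2: memory 5+18=23, value 15+36=51
Best: 102 rps.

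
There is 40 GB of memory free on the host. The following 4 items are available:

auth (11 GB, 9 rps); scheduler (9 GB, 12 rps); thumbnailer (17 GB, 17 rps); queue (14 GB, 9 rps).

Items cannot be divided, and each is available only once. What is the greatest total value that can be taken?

Check high-value combinations within 40 GB:
- auth+scheduler+thumbnailer: memory 11+9+17=37, value 9+12+17=38
- scheduler+thumbnailer+queue: memory 9+17+14=40, value 12+17+9=38
- auth+scheduler+queue: memory 11+9+14=34, value 9+12+9=30
- scheduler+thumbnailer: memory 9+17=26, value 12+17=29
Best: 38 rps.

38 rps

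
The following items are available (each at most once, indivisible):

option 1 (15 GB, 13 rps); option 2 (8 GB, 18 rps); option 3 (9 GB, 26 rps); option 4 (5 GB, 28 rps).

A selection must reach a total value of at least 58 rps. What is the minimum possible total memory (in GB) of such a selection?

Subsets with value ≥ 58, sorted by total memory:
- option 2+option 3+option 4: memory 22, value 72
- option 1+option 2+option 4: memory 28, value 59
- option 1+option 3+option 4: memory 29, value 67
- option 1+option 2+option 3+option 4: memory 37, value 85
Minimum memory: 22 GB.

22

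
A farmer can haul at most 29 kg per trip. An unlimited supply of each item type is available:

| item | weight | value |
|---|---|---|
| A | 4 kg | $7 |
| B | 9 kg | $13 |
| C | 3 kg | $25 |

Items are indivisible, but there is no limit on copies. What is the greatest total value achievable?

Best value-per-unit is C at 25/3, and filling with it alone uses weight 9×3=27. No mix of the others beats 9×25 = 225.

$225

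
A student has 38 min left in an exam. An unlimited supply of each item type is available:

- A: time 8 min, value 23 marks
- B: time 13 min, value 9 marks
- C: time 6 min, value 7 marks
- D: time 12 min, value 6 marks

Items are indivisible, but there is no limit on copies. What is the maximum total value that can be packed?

99 marks

Best value-per-unit is A at 23/8; filling with it alone gives 4×23 = 92.
Optimal mix: 4×A + 1×C → time 38, value 99.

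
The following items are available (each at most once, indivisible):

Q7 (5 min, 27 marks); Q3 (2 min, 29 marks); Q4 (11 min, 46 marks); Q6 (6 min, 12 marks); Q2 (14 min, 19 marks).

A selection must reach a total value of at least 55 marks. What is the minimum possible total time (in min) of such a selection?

Subsets with value ≥ 55, sorted by total time:
- Q7+Q3: time 7, value 56
- Q3+Q4: time 13, value 75
- Q7+Q3+Q6: time 13, value 68
- Q7+Q4: time 16, value 73
Minimum time: 7 min.

7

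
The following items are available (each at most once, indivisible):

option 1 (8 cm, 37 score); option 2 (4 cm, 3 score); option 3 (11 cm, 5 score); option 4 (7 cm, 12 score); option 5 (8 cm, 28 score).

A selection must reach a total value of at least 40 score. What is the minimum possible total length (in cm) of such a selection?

Subsets with value ≥ 40, sorted by total length:
- option 1+option 2: length 12, value 40
- option 1+option 4: length 15, value 49
- option 4+option 5: length 15, value 40
Minimum length: 12 cm.

12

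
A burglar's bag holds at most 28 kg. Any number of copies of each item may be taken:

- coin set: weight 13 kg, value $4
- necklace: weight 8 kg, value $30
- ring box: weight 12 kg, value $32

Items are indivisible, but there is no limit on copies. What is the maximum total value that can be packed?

Best value-per-unit is necklace at 30/8; filling with it alone gives 3×30 = 90.
Optimal mix: 2×necklace + 1×ring box → weight 28, value 92.

$92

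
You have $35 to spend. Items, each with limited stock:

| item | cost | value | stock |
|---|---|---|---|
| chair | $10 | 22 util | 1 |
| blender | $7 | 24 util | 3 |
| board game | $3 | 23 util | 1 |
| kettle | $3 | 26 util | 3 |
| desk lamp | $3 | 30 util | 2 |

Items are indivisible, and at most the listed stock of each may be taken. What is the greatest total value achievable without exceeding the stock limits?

Best selections within cost 35 and stock limits:
- 2×blender + 1×board game + 3×kettle + 2×desk lamp: cost 32, value 209
- 1×chair + 1×blender + 1×board game + 3×kettle + 2×desk lamp: cost 35, value 207
- 2×blender + 3×kettle + 2×desk lamp: cost 29, value 186
Best: 209 util.

209 util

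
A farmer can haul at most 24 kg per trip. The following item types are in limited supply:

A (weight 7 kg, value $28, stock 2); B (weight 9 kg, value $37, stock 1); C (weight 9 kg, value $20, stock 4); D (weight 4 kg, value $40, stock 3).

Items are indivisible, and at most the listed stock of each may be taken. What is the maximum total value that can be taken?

Best selections within weight 24 and stock limits:
- 1×B + 3×D: weight 21, value 157
- 1×A + 3×D: weight 19, value 148
Best: $157.

$157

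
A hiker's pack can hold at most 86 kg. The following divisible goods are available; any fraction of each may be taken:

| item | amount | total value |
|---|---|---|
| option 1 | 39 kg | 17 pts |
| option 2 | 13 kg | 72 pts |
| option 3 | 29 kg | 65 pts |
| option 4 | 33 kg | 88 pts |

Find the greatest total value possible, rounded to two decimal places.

229.79

Take in order of value per unit:
- option 2 (72/13 per unit): all 13 → value 72, running total 72.00
- option 4 (88/33 per unit): all 33 → value 88, running total 160.00
- option 3 (65/29 per unit): all 29 → value 65, running total 225.00
- option 1 (17/39 per unit): 11 of 39 → value 11×17/39 = 4.7949, running total 229.79
Total 229.79.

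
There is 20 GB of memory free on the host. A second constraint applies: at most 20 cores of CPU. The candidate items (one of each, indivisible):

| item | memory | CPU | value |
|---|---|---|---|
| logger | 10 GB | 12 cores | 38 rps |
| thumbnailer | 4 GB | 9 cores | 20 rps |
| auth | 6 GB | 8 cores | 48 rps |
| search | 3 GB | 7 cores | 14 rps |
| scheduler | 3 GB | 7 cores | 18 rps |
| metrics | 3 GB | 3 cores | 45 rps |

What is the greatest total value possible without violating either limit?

113 rps

Feasible sets respecting both limits:
- thumbnailer+auth+metrics: memory 13, CPU 20, value 113
- auth+scheduler+metrics: memory 12, CPU 18, value 111
- auth+search+metrics: memory 12, CPU 18, value 107
- auth+metrics: memory 9, CPU 11, value 93
Best: 113 rps.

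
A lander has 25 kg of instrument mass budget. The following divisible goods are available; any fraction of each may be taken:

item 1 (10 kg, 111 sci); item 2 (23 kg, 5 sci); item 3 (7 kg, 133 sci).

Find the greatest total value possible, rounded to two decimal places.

Take in order of value per unit:
- item 3 (133/7 per unit): all 7 → value 133, running total 133.00
- item 1 (111/10 per unit): all 10 → value 111, running total 244.00
- item 2 (5/23 per unit): 8 of 23 → value 8×5/23 = 1.7391, running total 245.74
Total 245.74.

245.74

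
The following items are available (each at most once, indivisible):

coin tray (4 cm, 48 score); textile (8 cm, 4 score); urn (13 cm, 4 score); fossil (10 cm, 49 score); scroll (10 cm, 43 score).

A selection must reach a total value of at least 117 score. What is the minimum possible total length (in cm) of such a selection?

24

Subsets with value ≥ 117, sorted by total length:
- coin tray+fossil+scroll: length 24, value 140
- coin tray+textile+fossil+scroll: length 32, value 144
- coin tray+urn+fossil+scroll: length 37, value 144
- coin tray+textile+urn+fossil+scroll: length 45, value 148
Minimum length: 24 cm.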